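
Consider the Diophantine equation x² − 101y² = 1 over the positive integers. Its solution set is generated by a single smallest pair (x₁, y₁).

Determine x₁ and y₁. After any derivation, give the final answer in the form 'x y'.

201 20

√101 → a₀=10, period (20); ℓ=1 odd so k=1
k=0  a_k=10  p_k/q_k = 10/1
k=1  a_k=20  p_k/q_k = 201/20
fundamental: x₁=201, y₁=20  (since 40401 − 101·400 = 1)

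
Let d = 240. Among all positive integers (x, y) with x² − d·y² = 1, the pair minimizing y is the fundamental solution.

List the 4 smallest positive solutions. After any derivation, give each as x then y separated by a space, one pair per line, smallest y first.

31 2
1921 124
119071 7686
7380481 476408

√240 → a₀=15, period (2,30); ℓ=2 even so k=1
k=0  a_k=15  p_k/q_k = 15/1
k=1  a_k=2  p_k/q_k = 31/2
→ (31, 2).  Check: 31²=961, 240·2²=960, difference 1.
k=2:  x_2 = 31·31+240·2·2 = 1921,  y_2 = 31·2+2·31 = 124
k=3:  x_3 = 31·1921+240·2·124 = 119071,  y_3 = 31·124+2·1921 = 7686
k=4:  x_4 = 31·119071+240·2·7686 = 7380481,  y_4 = 31·7686+2·119071 = 476408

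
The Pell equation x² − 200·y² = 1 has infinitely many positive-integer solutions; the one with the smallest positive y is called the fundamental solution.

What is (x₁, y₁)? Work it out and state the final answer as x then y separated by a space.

99 7

√200 = [14; 7,28, …], period ℓ=2 (even) → k=1
step 0: (14, 1)  from 14·(1,0) + (0,1)
step 1: (99, 7)  from 7·(14,1) + (1,0)
→ (99, 7).  Check: 99²=9801, 200·7²=9800, difference 1.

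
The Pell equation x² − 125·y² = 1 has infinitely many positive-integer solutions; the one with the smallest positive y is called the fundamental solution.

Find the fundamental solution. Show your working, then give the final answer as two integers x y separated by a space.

[11; 5,1,1,5,22] for √125; ℓ=5 ⇒ convergent index 9
step 0: (11, 1)  from 11·(1,0) + (0,1)
…
step 3: (123, 11)  from 1·(67,6) + (56,5)
step 4: (682, 61)  from 5·(123,11) + (67,6)
…
step 6: (76317, 6826)  from 5·(15127,1353) + (682,61)
…
step 8: (167761, 15005)  from 1·(91444,8179) + (76317,6826)
step 9: (930249, 83204)  from 5·(167761,15005) + (91444,8179)
fundamental: x₁=930249, y₁=83204  (since 865363202001 − 125·6922905616 = 1)

930249 83204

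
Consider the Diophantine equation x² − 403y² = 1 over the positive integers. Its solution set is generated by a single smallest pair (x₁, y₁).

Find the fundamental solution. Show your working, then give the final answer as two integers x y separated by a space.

√403 = [20; 13,2,1,3,1,3,1,2,13,40, …], period ℓ=10 (even) → k=9
a_0=20:  p_0=20·1+0=20,  q_0=20·0+1=1
…
a_2=2:  p_2=2·261+20=542,  q_2=2·13+1=27
a_3=1:  p_3=1·542+261=803,  q_3=1·27+13=40
…
a_7=1:  p_7=1·14213+3754=17967,  q_7=1·708+187=895
a_8=2:  p_8=2·17967+14213=50147,  q_8=2·895+708=2498
a_9=13:  p_9=13·50147+17967=669878,  q_9=13·2498+895=33369
(x₁, y₁) = (669878, 33369);  669878² − 403·33369² = 1 ✓

669878 33369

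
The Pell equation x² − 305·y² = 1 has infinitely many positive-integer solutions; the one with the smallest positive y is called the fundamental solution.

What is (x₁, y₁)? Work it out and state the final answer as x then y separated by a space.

489 28

√305 = [17; 2,6,2,34, …], period ℓ=4 (even) → k=3
a_0=17:  p_0=17·1+0=17,  q_0=17·0+1=1
…
a_2=6:  p_2=6·35+17=227,  q_2=6·2+1=13
a_3=2:  p_3=2·227+35=489,  q_3=2·13+2=28
(x₁, y₁) = (489, 28);  489² − 305·28² = 1 ✓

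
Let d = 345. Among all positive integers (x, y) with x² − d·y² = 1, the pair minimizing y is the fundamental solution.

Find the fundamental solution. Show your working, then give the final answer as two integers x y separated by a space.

[18; 1,1,2,1,6,1,2,1,1,36] for √345; ℓ=10 ⇒ convergent index 9
i=0: a=18 ⇒ p=18, q=1
i=1: a=1 ⇒ p=19, q=1
i=2: a=1 ⇒ p=37, q=2
i=3: a=2 ⇒ p=93, q=5
i=4: a=1 ⇒ p=130, q=7
i=5: a=6 ⇒ p=873, q=47
i=6: a=1 ⇒ p=1003, q=54
i=7: a=2 ⇒ p=2879, q=155
i=8: a=1 ⇒ p=3882, q=209
i=9: a=1 ⇒ p=6761, q=364
(x₁, y₁) = (6761, 364);  6761² − 345·364² = 1 ✓

6761 364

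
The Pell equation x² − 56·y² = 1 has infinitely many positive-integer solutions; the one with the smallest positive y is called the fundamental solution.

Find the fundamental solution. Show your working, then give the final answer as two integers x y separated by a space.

√56 = [7; 2,14, …], period ℓ=2 (even) → k=1
step 0: (7, 1)  from 7·(1,0) + (0,1)
step 1: (15, 2)  from 2·(7,1) + (1,0)
→ (15, 2).  Check: 15²=225, 56·2²=224, difference 1.

15 2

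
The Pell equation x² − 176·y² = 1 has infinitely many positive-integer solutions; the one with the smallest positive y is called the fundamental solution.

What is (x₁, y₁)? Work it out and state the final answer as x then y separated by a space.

199 15

√176 = [13; 3,1,3,26, …], period ℓ=4 (even) → k=3
i=0: a=13 ⇒ p=13, q=1
i=1: a=3 ⇒ p=40, q=3
i=2: a=1 ⇒ p=53, q=4
i=3: a=3 ⇒ p=199, q=15
fundamental: x₁=199, y₁=15  (since 39601 − 176·225 = 1)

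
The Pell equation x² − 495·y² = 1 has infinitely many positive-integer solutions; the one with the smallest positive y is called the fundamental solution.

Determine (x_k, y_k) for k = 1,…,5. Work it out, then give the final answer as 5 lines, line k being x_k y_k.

89 4
15841 712
2819609 126732
501874561 22557584
89330852249 4015123220

√495 = [22; 4,44, …], period ℓ=2 (even) → k=1
k=0  a_k=22  p_k/q_k = 22/1
k=1  a_k=4  p_k/q_k = 89/4
(x₁, y₁) = (89, 4);  89² − 495·4² = 1 ✓
(89+4√495)^2 = 15841 + 712√495
(89+4√495)^3 = 2819609 + 126732√495
(89+4√495)^4 = 501874561 + 22557584√495
(89+4√495)^5 = 89330852249 + 4015123220√495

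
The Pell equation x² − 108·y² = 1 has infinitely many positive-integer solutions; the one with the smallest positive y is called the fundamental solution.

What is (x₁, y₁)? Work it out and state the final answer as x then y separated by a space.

1351 130

√108 = [10; 2,1,1,4,1,1,2,20, …], period ℓ=8 (even) → k=7
a_0=10:  p_0=10·1+0=10,  q_0=10·0+1=1
…
a_3=1:  p_3=1·31+21=52,  q_3=1·3+2=5
a_4=4:  p_4=4·52+31=239,  q_4=4·5+3=23
a_5=1:  p_5=1·239+52=291,  q_5=1·23+5=28
a_6=1:  p_6=1·291+239=530,  q_6=1·28+23=51
a_7=2:  p_7=2·530+291=1351,  q_7=2·51+28=130
fundamental: x₁=1351, y₁=130  (since 1825201 − 108·16900 = 1)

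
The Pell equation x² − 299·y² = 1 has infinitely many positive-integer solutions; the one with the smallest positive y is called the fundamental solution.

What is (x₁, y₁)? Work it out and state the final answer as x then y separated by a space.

415 24

√299 → a₀=17, period (3,2,3,34); ℓ=4 even so k=3
k=0  a_k=17  p_k/q_k = 17/1
k=1  a_k=3  p_k/q_k = 52/3
k=2  a_k=2  p_k/q_k = 121/7
k=3  a_k=3  p_k/q_k = 415/24
→ (415, 24).  Check: 415²=172225, 299·24²=172224, difference 1.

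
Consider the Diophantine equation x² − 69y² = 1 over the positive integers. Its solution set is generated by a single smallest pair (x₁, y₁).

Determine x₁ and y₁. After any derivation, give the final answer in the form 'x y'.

7775 936

√69 → a₀=8, period (3,3,1,4,1,3,3,16); ℓ=8 even so k=7
k=0  a_k=8  p_k/q_k = 8/1
k=1  a_k=3  p_k/q_k = 25/3
k=2  a_k=3  p_k/q_k = 83/10
…
k=5  a_k=1  p_k/q_k = 623/75
k=6  a_k=3  p_k/q_k = 2384/287
k=7  a_k=3  p_k/q_k = 7775/936
fundamental: x₁=7775, y₁=936  (since 60450625 − 69·876096 = 1)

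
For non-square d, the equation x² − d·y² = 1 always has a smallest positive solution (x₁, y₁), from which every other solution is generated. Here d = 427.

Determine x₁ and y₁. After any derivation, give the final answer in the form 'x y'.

62 3

√427 → a₀=20, period (1,1,1,40); ℓ=4 even so k=3
step 0: (20, 1)  from 20·(1,0) + (0,1)
step 1: (21, 1)  from 1·(20,1) + (1,0)
step 2: (41, 2)  from 1·(21,1) + (20,1)
step 3: (62, 3)  from 1·(41,2) + (21,1)
→ (62, 3).  Check: 62²=3844, 427·3²=3843, difference 1.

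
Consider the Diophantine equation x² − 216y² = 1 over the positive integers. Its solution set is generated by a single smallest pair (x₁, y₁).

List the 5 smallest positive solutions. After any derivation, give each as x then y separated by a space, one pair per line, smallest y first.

485 33
470449 32010
456335045 31049667
442644523201 30118144980
429364731169925 29214569580933

√216 → a₀=14, period (1,2,3,2,1,28); ℓ=6 even so k=5
a_0=14:  p_0=14·1+0=14,  q_0=14·0+1=1
a_1=1:  p_1=1·14+1=15,  q_1=1·1+0=1
a_2=2:  p_2=2·15+14=44,  q_2=2·1+1=3
a_3=3:  p_3=3·44+15=147,  q_3=3·3+1=10
a_4=2:  p_4=2·147+44=338,  q_4=2·10+3=23
a_5=1:  p_5=1·338+147=485,  q_5=1·23+10=33
→ (485, 33).  Check: 485²=235225, 216·33²=235224, difference 1.
k=2:  x_2 = 485·485+216·33·33 = 470449,  y_2 = 485·33+33·485 = 32010
k=3:  x_3 = 485·470449+216·33·32010 = 456335045,  y_3 = 485·32010+33·470449 = 31049667
k=4:  x_4 = 485·456335045+216·33·31049667 = 442644523201,  y_4 = 485·31049667+33·456335045 = 30118144980
k=5:  x_5 = 485·442644523201+216·33·30118144980 = 429364731169925,  y_5 = 485·30118144980+33·442644523201 = 29214569580933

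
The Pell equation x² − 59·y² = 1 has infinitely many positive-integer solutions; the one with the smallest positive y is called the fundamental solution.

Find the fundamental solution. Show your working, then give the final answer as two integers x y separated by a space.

√59 → a₀=7, period (1,2,7,2,1,14); ℓ=6 even so k=5
a_0=7:  p_0=7·1+0=7,  q_0=7·0+1=1
…
a_4=2:  p_4=2·169+23=361,  q_4=2·22+3=47
a_5=1:  p_5=1·361+169=530,  q_5=1·47+22=69
fundamental: x₁=530, y₁=69  (since 280900 − 59·4761 = 1)

530 69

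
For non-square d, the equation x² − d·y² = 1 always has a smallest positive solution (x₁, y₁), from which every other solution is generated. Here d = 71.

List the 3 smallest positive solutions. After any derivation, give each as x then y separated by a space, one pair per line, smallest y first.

3480 413
24220799 2874480
168576757560 20006380387

d=71: √d = [8; 2,2,1,7,1,2,2,16] (ℓ=8, even), read p_7/q_7
a_0=8:  p_0=8·1+0=8,  q_0=8·0+1=1
…
a_2=2:  p_2=2·17+8=42,  q_2=2·2+1=5
a_3=1:  p_3=1·42+17=59,  q_3=1·5+2=7
…
a_6=2:  p_6=2·514+455=1483,  q_6=2·61+54=176
a_7=2:  p_7=2·1483+514=3480,  q_7=2·176+61=413
→ (3480, 413).  Check: 3480²=12110400, 71·413²=12110399, difference 1.
(x_2, y_2) = (3480·3480 + 71·413·413, 3480·413 + 413·3480) = (24220799, 2874480)
(x_3, y_3) = (3480·24220799 + 71·413·2874480, 3480·2874480 + 413·24220799) = (168576757560, 20006380387)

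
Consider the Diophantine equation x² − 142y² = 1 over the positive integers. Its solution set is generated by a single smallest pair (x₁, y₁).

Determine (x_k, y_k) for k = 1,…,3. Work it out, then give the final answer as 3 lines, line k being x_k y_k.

√142 → a₀=11, period (1,10,1,22); ℓ=4 even so k=3
i=0: a=11 ⇒ p=11, q=1
i=1: a=1 ⇒ p=12, q=1
i=2: a=10 ⇒ p=131, q=11
i=3: a=1 ⇒ p=143, q=12
→ (143, 12).  Check: 143²=20449, 142·12²=20448, difference 1.
(x_2, y_2) = (143·143 + 142·12·12, 143·12 + 12·143) = (40897, 3432)
(x_3, y_3) = (143·40897 + 142·12·3432, 143·3432 + 12·40897) = (11696399, 981540)

143 12
40897 3432
11696399 981540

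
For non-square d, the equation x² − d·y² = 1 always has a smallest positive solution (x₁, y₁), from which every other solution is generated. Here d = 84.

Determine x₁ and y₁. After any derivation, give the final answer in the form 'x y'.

55 6

d=84: √d = [9; 6,18] (ℓ=2, even), read p_1/q_1
i=0: a=9 ⇒ p=9, q=1
i=1: a=6 ⇒ p=55, q=6
→ (55, 6).  Check: 55²=3025, 84·6²=3024, difference 1.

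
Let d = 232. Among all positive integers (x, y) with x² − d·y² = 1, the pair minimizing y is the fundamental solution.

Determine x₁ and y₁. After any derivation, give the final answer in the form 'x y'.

19603 1287

√232 = [15; 4,3,7,3,4,30, …], period ℓ=6 (even) → k=5
k=0  a_k=15  p_k/q_k = 15/1
…
k=3  a_k=7  p_k/q_k = 1447/95
k=4  a_k=3  p_k/q_k = 4539/298
k=5  a_k=4  p_k/q_k = 19603/1287
fundamental: x₁=19603, y₁=1287  (since 384277609 − 232·1656369 = 1)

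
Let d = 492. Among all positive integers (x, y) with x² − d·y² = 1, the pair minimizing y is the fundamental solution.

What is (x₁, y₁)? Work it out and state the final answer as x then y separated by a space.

√492 → a₀=22, period (5,1,1,10,1,1,5,44); ℓ=8 even so k=7
step 0: (22, 1)  from 22·(1,0) + (0,1)
step 1: (111, 5)  from 5·(22,1) + (1,0)
step 2: (133, 6)  from 1·(111,5) + (22,1)
step 3: (244, 11)  from 1·(133,6) + (111,5)
…
step 5: (2817, 127)  from 1·(2573,116) + (244,11)
step 6: (5390, 243)  from 1·(2817,127) + (2573,116)
step 7: (29767, 1342)  from 5·(5390,243) + (2817,127)
(x₁, y₁) = (29767, 1342);  29767² − 492·1342² = 1 ✓

29767 1342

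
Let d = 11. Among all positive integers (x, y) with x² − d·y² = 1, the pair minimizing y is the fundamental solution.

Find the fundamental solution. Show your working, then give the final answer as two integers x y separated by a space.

10 3

d=11: √d = [3; 3,6] (ℓ=2, even), read p_1/q_1
i=0: a=3 ⇒ p=3, q=1
i=1: a=3 ⇒ p=10, q=3
(x₁, y₁) = (10, 3);  10² − 11·3² = 1 ✓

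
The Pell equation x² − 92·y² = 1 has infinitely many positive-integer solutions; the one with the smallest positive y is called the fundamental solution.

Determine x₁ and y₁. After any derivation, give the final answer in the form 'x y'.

√92 = [9; 1,1,2,4,2,1,1,18, …], period ℓ=8 (even) → k=7
a_0=9:  p_0=9·1+0=9,  q_0=9·0+1=1
a_1=1:  p_1=1·9+1=10,  q_1=1·1+0=1
a_2=1:  p_2=1·10+9=19,  q_2=1·1+1=2
…
a_4=4:  p_4=4·48+19=211,  q_4=4·5+2=22
…
a_6=1:  p_6=1·470+211=681,  q_6=1·49+22=71
a_7=1:  p_7=1·681+470=1151,  q_7=1·71+49=120
→ (1151, 120).  Check: 1151²=1324801, 92·120²=1324800, difference 1.

1151 120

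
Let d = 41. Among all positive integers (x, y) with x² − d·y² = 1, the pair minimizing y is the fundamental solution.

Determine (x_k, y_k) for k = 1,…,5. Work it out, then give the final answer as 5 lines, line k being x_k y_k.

2049 320
8396801 1311360
34410088449 5373952960
141012534067201 22022457918720
577869330197301249 90248027176961600

√41 → a₀=6, period (2,2,12); ℓ=3 odd so k=5
step 0: (6, 1)  from 6·(1,0) + (0,1)
step 1: (13, 2)  from 2·(6,1) + (1,0)
step 2: (32, 5)  from 2·(13,2) + (6,1)
step 3: (397, 62)  from 12·(32,5) + (13,2)
step 4: (826, 129)  from 2·(397,62) + (32,5)
step 5: (2049, 320)  from 2·(826,129) + (397,62)
→ (2049, 320).  Check: 2049²=4198401, 41·320²=4198400, difference 1.
(2049+320√41)^2 = 8396801 + 1311360√41
(2049+320√41)^3 = 34410088449 + 5373952960√41
(2049+320√41)^4 = 141012534067201 + 22022457918720√41
(2049+320√41)^5 = 577869330197301249 + 90248027176961600√41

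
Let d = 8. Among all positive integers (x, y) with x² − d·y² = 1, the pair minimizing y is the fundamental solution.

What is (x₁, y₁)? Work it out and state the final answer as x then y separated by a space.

[2; 1,4] for √8; ℓ=2 ⇒ convergent index 1
k=0  a_k=2  p_k/q_k = 2/1
k=1  a_k=1  p_k/q_k = 3/1
(x₁, y₁) = (3, 1);  3² − 8·1² = 1 ✓

3 1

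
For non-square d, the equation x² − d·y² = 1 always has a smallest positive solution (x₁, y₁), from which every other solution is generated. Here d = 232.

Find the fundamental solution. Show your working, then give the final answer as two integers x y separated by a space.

√232 → a₀=15, period (4,3,7,3,4,30); ℓ=6 even so k=5
a_0=15:  p_0=15·1+0=15,  q_0=15·0+1=1
…
a_4=3:  p_4=3·1447+198=4539,  q_4=3·95+13=298
a_5=4:  p_5=4·4539+1447=19603,  q_5=4·298+95=1287
(x₁, y₁) = (19603, 1287);  19603² − 232·1287² = 1 ✓

19603 1287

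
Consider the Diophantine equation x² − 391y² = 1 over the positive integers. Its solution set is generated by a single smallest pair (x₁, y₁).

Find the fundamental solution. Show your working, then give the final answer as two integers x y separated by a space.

[19; 1,3,2,2,1,…,3,1,38] for √391; ℓ=16 ⇒ convergent index 15
step 0: (19, 1)  from 19·(1,0) + (0,1)
step 1: (20, 1)  from 1·(19,1) + (1,0)
step 2: (79, 4)  from 3·(20,1) + (19,1)
step 3: (178, 9)  from 2·(79,4) + (20,1)
…
step 5: (613, 31)  from 1·(435,22) + (178,9)
step 6: (1048, 53)  from 1·(613,31) + (435,22)
step 7: (2709, 137)  from 2·(1048,53) + (613,31)
…
step 11: (268013, 13554)  from 1·(160266,8105) + (107747,5449)
step 12: (696292, 35213)  from 2·(268013,13554) + (160266,8105)
…
step 14: (5678083, 287153)  from 3·(1660597,83980) + (696292,35213)
step 15: (7338680, 371133)  from 1·(5678083,287153) + (1660597,83980)
fundamental: x₁=7338680, y₁=371133  (since 53856224142400 − 391·137739703689 = 1)

7338680 371133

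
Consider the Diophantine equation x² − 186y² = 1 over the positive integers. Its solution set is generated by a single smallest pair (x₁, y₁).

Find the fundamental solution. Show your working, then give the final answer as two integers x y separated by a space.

[13; 1,1,1,3,4,3,1,1,1,26] for √186; ℓ=10 ⇒ convergent index 9
k=0  a_k=13  p_k/q_k = 13/1
…
k=5  a_k=4  p_k/q_k = 641/47
k=6  a_k=3  p_k/q_k = 2073/152
k=7  a_k=1  p_k/q_k = 2714/199
k=8  a_k=1  p_k/q_k = 4787/351
k=9  a_k=1  p_k/q_k = 7501/550
fundamental: x₁=7501, y₁=550  (since 56265001 − 186·302500 = 1)

7501 550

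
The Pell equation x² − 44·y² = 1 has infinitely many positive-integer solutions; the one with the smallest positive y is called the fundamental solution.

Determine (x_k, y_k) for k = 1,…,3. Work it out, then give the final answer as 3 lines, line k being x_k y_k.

199 30
79201 11940
31521799 4752090

√44 = [6; 1,1,1,2,1,1,1,12, …], period ℓ=8 (even) → k=7
k=0  a_k=6  p_k/q_k = 6/1
k=1  a_k=1  p_k/q_k = 7/1
k=2  a_k=1  p_k/q_k = 13/2
k=3  a_k=1  p_k/q_k = 20/3
…
k=5  a_k=1  p_k/q_k = 73/11
k=6  a_k=1  p_k/q_k = 126/19
k=7  a_k=1  p_k/q_k = 199/30
fundamental: x₁=199, y₁=30  (since 39601 − 44·900 = 1)
(x_2, y_2) = (199·199 + 44·30·30, 199·30 + 30·199) = (79201, 11940)
(x_3, y_3) = (199·79201 + 44·30·11940, 199·11940 + 30·79201) = (31521799, 4752090)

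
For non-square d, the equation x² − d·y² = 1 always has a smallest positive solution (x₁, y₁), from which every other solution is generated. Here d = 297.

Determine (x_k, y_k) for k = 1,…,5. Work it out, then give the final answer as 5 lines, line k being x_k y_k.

d=297: √d = [17; 4,3,1,1,2,1,1,3,4,34] (ℓ=10, even), read p_9/q_9
a_0=17:  p_0=17·1+0=17,  q_0=17·0+1=1
a_1=4:  p_1=4·17+1=69,  q_1=4·1+0=4
…
a_4=1:  p_4=1·293+224=517,  q_4=1·17+13=30
…
a_8=3:  p_8=3·3171+1844=11357,  q_8=3·184+107=659
a_9=4:  p_9=4·11357+3171=48599,  q_9=4·659+184=2820
(x₁, y₁) = (48599, 2820);  48599² − 297·2820² = 1 ✓
n=2: (48599,2820)∘(48599,2820) = (48599·48599+297·2820·2820, 48599·2820+2820·48599) = (4723725601,274098360)
n=3: (4723725601,274098360)∘(48599,2820) = (48599·4723725601+297·2820·274098360, 48599·274098360+2820·4723725601) = (459136680917399,26641812392460)
n=4: (459136680917399,26641812392460)∘(48599,2820) = (48599·459136680917399+297·2820·26641812392460, 48599·26641812392460+2820·459136680917399) = (44627167107085622401,2589530880648228720)
n=5: (44627167107085622401,2589530880648228720)∘(48599,2820) = (48599·44627167107085622401+297·2820·2589530880648228720, 48599·2589530880648228720+2820·44627167107085622401) = (4337671388015371645214999,251697222510604722734100)

48599 2820
4723725601 274098360
459136680917399 26641812392460
44627167107085622401 2589530880648228720
4337671388015371645214999 251697222510604722734100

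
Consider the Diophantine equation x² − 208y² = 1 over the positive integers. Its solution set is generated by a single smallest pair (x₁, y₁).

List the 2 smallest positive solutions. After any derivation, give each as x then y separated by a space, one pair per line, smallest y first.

d=208: √d = [14; 2,2,1,2,2,28] (ℓ=6, even), read p_5/q_5
a_0=14:  p_0=14·1+0=14,  q_0=14·0+1=1
…
a_3=1:  p_3=1·72+29=101,  q_3=1·5+2=7
a_4=2:  p_4=2·101+72=274,  q_4=2·7+5=19
a_5=2:  p_5=2·274+101=649,  q_5=2·19+7=45
(x₁, y₁) = (649, 45);  649² − 208·45² = 1 ✓
(x_2, y_2) = (649·649 + 208·45·45, 649·45 + 45·649) = (842401, 58410)

649 45
842401 58410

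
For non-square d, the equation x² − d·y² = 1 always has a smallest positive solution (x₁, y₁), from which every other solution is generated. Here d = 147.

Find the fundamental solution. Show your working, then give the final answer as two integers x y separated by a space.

√147 = [12; 8,24, …], period ℓ=2 (even) → k=1
step 0: (12, 1)  from 12·(1,0) + (0,1)
step 1: (97, 8)  from 8·(12,1) + (1,0)
(x₁, y₁) = (97, 8);  97² − 147·8² = 1 ✓

97 8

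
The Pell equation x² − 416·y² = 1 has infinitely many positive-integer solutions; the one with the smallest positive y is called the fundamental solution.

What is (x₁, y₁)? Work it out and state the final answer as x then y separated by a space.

5201 255

√416 = [20; 2,1,1,9,1,1,2,40, …], period ℓ=8 (even) → k=7
i=0: a=20 ⇒ p=20, q=1
i=1: a=2 ⇒ p=41, q=2
…
i=6: a=1 ⇒ p=2060, q=101
i=7: a=2 ⇒ p=5201, q=255
fundamental: x₁=5201, y₁=255  (since 27050401 − 416·65025 = 1)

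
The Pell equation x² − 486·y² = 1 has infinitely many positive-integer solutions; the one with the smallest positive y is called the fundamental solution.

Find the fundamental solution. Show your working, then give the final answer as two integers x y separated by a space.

485 22

[22; 22,44] for √486; ℓ=2 ⇒ convergent index 1
step 0: (22, 1)  from 22·(1,0) + (0,1)
step 1: (485, 22)  from 22·(22,1) + (1,0)
fundamental: x₁=485, y₁=22  (since 235225 − 486·484 = 1)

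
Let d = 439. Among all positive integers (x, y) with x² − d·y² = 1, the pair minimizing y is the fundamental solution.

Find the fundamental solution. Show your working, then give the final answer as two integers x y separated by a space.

440 21

√439 = [20; 1,19,1,40, …], period ℓ=4 (even) → k=3
k=0  a_k=20  p_k/q_k = 20/1
k=1  a_k=1  p_k/q_k = 21/1
k=2  a_k=19  p_k/q_k = 419/20
k=3  a_k=1  p_k/q_k = 440/21
fundamental: x₁=440, y₁=21  (since 193600 − 439·441 = 1)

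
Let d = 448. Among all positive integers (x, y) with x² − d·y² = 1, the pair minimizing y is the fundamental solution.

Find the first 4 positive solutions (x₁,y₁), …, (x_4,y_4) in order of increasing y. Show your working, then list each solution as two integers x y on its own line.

√448 = [21; 6,42, …], period ℓ=2 (even) → k=1
k=0  a_k=21  p_k/q_k = 21/1
k=1  a_k=6  p_k/q_k = 127/6
→ (127, 6).  Check: 127²=16129, 448·6²=16128, difference 1.
n=2: (127,6)∘(127,6) = (127·127+448·6·6, 127·6+6·127) = (32257,1524)
n=3: (32257,1524)∘(127,6) = (127·32257+448·6·1524, 127·1524+6·32257) = (8193151,387090)
n=4: (8193151,387090)∘(127,6) = (127·8193151+448·6·387090, 127·387090+6·8193151) = (2081028097,98319336)

127 6
32257 1524
8193151 387090
2081028097 98319336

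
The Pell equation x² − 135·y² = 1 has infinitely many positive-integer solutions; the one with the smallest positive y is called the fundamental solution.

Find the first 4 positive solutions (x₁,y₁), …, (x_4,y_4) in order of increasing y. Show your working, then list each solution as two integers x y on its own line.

244 21
119071 10248
58106404 5001003
28355806081 2440479216

√135 → a₀=11, period (1,1,1,1,1,1,1,22); ℓ=8 even so k=7
step 0: (11, 1)  from 11·(1,0) + (0,1)
step 1: (12, 1)  from 1·(11,1) + (1,0)
step 2: (23, 2)  from 1·(12,1) + (11,1)
step 3: (35, 3)  from 1·(23,2) + (12,1)
step 4: (58, 5)  from 1·(35,3) + (23,2)
step 5: (93, 8)  from 1·(58,5) + (35,3)
step 6: (151, 13)  from 1·(93,8) + (58,5)
step 7: (244, 21)  from 1·(151,13) + (93,8)
→ (244, 21).  Check: 244²=59536, 135·21²=59535, difference 1.
k=2:  x_2 = 244·244+135·21·21 = 119071,  y_2 = 244·21+21·244 = 10248
k=3:  x_3 = 244·119071+135·21·10248 = 58106404,  y_3 = 244·10248+21·119071 = 5001003
k=4:  x_4 = 244·58106404+135·21·5001003 = 28355806081,  y_4 = 244·5001003+21·58106404 = 2440479216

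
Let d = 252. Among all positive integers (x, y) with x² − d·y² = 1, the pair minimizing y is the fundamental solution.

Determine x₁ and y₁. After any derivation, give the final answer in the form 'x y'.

√252 = [15; 1,6,1,30, …], period ℓ=4 (even) → k=3
a_0=15:  p_0=15·1+0=15,  q_0=15·0+1=1
…
a_2=6:  p_2=6·16+15=111,  q_2=6·1+1=7
a_3=1:  p_3=1·111+16=127,  q_3=1·7+1=8
(x₁, y₁) = (127, 8);  127² − 252·8² = 1 ✓

127 8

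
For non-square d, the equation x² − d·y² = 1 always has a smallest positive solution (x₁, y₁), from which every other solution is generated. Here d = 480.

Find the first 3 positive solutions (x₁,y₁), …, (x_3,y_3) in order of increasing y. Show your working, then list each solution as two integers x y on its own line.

241 11
116161 5302
55989361 2555553

d=480: √d = [21; 1,9,1,42] (ℓ=4, even), read p_3/q_3
step 0: (21, 1)  from 21·(1,0) + (0,1)
…
step 2: (219, 10)  from 9·(22,1) + (21,1)
step 3: (241, 11)  from 1·(219,10) + (22,1)
fundamental: x₁=241, y₁=11  (since 58081 − 480·121 = 1)
k=2:  x_2 = 241·241+480·11·11 = 116161,  y_2 = 241·11+11·241 = 5302
k=3:  x_3 = 241·116161+480·11·5302 = 55989361,  y_3 = 241·5302+11·116161 = 2555553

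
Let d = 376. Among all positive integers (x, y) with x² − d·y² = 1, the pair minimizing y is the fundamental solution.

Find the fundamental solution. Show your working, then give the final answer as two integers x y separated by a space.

2143295 110532

[19; 2,1,1,3,1,…,1,2,38] for √376; ℓ=16 ⇒ convergent index 15
i=0: a=19 ⇒ p=19, q=1
i=1: a=2 ⇒ p=39, q=2
i=2: a=1 ⇒ p=58, q=3
…
i=5: a=1 ⇒ p=446, q=23
…
i=8: a=4 ⇒ p=12953, q=668
i=9: a=2 ⇒ p=28834, q=1487
…
i=11: a=1 ⇒ p=99455, q=5129
i=12: a=3 ⇒ p=368986, q=19029
…
i=14: a=1 ⇒ p=837427, q=43187
i=15: a=2 ⇒ p=2143295, q=110532
→ (2143295, 110532).  Check: 2143295²=4593713457025, 376·110532²=4593713457024, difference 1.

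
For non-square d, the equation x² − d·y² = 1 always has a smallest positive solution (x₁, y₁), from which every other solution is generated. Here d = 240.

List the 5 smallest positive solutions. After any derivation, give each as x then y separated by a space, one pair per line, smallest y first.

√240 → a₀=15, period (2,30); ℓ=2 even so k=1
step 0: (15, 1)  from 15·(1,0) + (0,1)
step 1: (31, 2)  from 2·(15,1) + (1,0)
→ (31, 2).  Check: 31²=961, 240·2²=960, difference 1.
k=2:  x_2 = 31·31+240·2·2 = 1921,  y_2 = 31·2+2·31 = 124
k=3:  x_3 = 31·1921+240·2·124 = 119071,  y_3 = 31·124+2·1921 = 7686
k=4:  x_4 = 31·119071+240·2·7686 = 7380481,  y_4 = 31·7686+2·119071 = 476408
k=5:  x_5 = 31·7380481+240·2·476408 = 457470751,  y_5 = 31·476408+2·7380481 = 29529610

31 2
1921 124
119071 7686
7380481 476408
457470751 29529610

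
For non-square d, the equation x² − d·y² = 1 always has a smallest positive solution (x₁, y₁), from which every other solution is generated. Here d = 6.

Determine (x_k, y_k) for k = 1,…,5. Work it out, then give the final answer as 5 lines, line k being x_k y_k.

√6 → a₀=2, period (2,4); ℓ=2 even so k=1
a_0=2:  p_0=2·1+0=2,  q_0=2·0+1=1
a_1=2:  p_1=2·2+1=5,  q_1=2·1+0=2
→ (5, 2).  Check: 5²=25, 6·2²=24, difference 1.
n=2: (5,2)∘(5,2) = (5·5+6·2·2, 5·2+2·5) = (49,20)
n=3: (49,20)∘(5,2) = (5·49+6·2·20, 5·20+2·49) = (485,198)
n=4: (485,198)∘(5,2) = (5·485+6·2·198, 5·198+2·485) = (4801,1960)
n=5: (4801,1960)∘(5,2) = (5·4801+6·2·1960, 5·1960+2·4801) = (47525,19402)

5 2
49 20
485 198
4801 1960
47525 19402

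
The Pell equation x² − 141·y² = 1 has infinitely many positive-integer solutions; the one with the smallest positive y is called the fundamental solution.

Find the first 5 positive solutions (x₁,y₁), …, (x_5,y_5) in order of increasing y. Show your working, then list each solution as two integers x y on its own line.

[11; 1,6,1,22] for √141; ℓ=4 ⇒ convergent index 3
i=0: a=11 ⇒ p=11, q=1
i=1: a=1 ⇒ p=12, q=1
i=2: a=6 ⇒ p=83, q=7
i=3: a=1 ⇒ p=95, q=8
→ (95, 8).  Check: 95²=9025, 141·8²=9024, difference 1.
k=2:  x_2 = 95·95+141·8·8 = 18049,  y_2 = 95·8+8·95 = 1520
k=3:  x_3 = 95·18049+141·8·1520 = 3429215,  y_3 = 95·1520+8·18049 = 288792
k=4:  x_4 = 95·3429215+141·8·288792 = 651532801,  y_4 = 95·288792+8·3429215 = 54868960
k=5:  x_5 = 95·651532801+141·8·54868960 = 123787802975,  y_5 = 95·54868960+8·651532801 = 10424813608

95 8
18049 1520
3429215 288792
651532801 54868960
123787802975 10424813608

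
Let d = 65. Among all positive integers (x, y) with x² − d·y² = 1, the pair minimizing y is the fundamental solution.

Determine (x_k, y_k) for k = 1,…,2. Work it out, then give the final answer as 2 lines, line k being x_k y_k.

129 16
33281 4128

d=65: √d = [8; 16] (ℓ=1, odd), read p_1/q_1
a_0=8:  p_0=8·1+0=8,  q_0=8·0+1=1
a_1=16:  p_1=16·8+1=129,  q_1=16·1+0=16
fundamental: x₁=129, y₁=16  (since 16641 − 65·256 = 1)
n=2: (129,16)∘(129,16) = (129·129+65·16·16, 129·16+16·129) = (33281,4128)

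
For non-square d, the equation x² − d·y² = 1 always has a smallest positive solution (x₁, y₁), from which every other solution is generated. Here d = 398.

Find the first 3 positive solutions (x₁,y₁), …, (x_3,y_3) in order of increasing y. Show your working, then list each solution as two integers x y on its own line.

√398 = [19; 1,18,1,38, …], period ℓ=4 (even) → k=3
a_0=19:  p_0=19·1+0=19,  q_0=19·0+1=1
a_1=1:  p_1=1·19+1=20,  q_1=1·1+0=1
a_2=18:  p_2=18·20+19=379,  q_2=18·1+1=19
a_3=1:  p_3=1·379+20=399,  q_3=1·19+1=20
→ (399, 20).  Check: 399²=159201, 398·20²=159200, difference 1.
(x_2, y_2) = (399·399 + 398·20·20, 399·20 + 20·399) = (318401, 15960)
(x_3, y_3) = (399·318401 + 398·20·15960, 399·15960 + 20·318401) = (254083599, 12736060)

399 20
318401 15960
254083599 12736060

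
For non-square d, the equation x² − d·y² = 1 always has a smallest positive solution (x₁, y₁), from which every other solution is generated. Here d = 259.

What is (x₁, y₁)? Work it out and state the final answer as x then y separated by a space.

847225 52644

√259 → a₀=16, period (10,1,2,3,4,3,2,1,10,32); ℓ=10 even so k=9
a_0=16:  p_0=16·1+0=16,  q_0=16·0+1=1
…
a_5=4:  p_5=4·1722+515=7403,  q_5=4·107+32=460
a_6=3:  p_6=3·7403+1722=23931,  q_6=3·460+107=1487
a_7=2:  p_7=2·23931+7403=55265,  q_7=2·1487+460=3434
a_8=1:  p_8=1·55265+23931=79196,  q_8=1·3434+1487=4921
a_9=10:  p_9=10·79196+55265=847225,  q_9=10·4921+3434=52644
(x₁, y₁) = (847225, 52644);  847225² − 259·52644² = 1 ✓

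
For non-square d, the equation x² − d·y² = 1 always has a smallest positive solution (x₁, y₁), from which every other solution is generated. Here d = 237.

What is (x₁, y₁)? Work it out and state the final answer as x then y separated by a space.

√237 = [15; 2,1,1,7,10,7,1,1,2,30, …], period ℓ=10 (even) → k=9
k=0  a_k=15  p_k/q_k = 15/1
…
k=2  a_k=1  p_k/q_k = 46/3
k=3  a_k=1  p_k/q_k = 77/5
k=4  a_k=7  p_k/q_k = 585/38
k=5  a_k=10  p_k/q_k = 5927/385
k=6  a_k=7  p_k/q_k = 42074/2733
k=7  a_k=1  p_k/q_k = 48001/3118
k=8  a_k=1  p_k/q_k = 90075/5851
k=9  a_k=2  p_k/q_k = 228151/14820
→ (228151, 14820).  Check: 228151²=52052878801, 237·14820²=52052878800, difference 1.

228151 14820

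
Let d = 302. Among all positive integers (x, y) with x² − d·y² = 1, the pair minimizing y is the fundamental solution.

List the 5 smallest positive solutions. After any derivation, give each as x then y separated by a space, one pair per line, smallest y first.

[17; 2,1,1,1,4,…,1,2,34] for √302; ℓ=16 ⇒ convergent index 15
step 0: (17, 1)  from 17·(1,0) + (0,1)
…
step 2: (52, 3)  from 1·(35,2) + (17,1)
step 3: (87, 5)  from 1·(52,3) + (35,2)
…
step 5: (643, 37)  from 4·(139,8) + (87,5)
…
step 10: (107675, 6196)  from 2·(36581,2105) + (34513,1986)
…
step 14: (1617193, 93059)  from 1·(1042237,59974) + (574956,33085)
step 15: (4276623, 246092)  from 2·(1617193,93059) + (1042237,59974)
fundamental: x₁=4276623, y₁=246092  (since 18289504284129 − 302·60561272464 = 1)
(x_2, y_2) = (4276623·4276623 + 302·246092·246092, 4276623·246092 + 246092·4276623) = (36579008568257, 2104885414632)
(x_3, y_3) = (4276623·36579008568257 + 302·246092·2104885414632, 4276623·2104885414632 + 246092·36579008568257) = (312869258720405635599, 18003602753159249380)
(x_4, y_4) = (4276623·312869258720405635599 + 302·246092·18003602753159249380, 4276623·18003602753159249380 + 246092·312869258720405635599) = (2676047735673238042056036097, 153989243234046232237072848)
(x_5, y_5) = (4276623·2676047735673238042056036097 + 302·246092·153989243234046232237072848, 4276623·153989243234046232237072848 + 246092·2676047735673238042056036097) = (22888894590955867721004902116885263, 1317107878734614996094061229615228)

4276623 246092
36579008568257 2104885414632
312869258720405635599 18003602753159249380
2676047735673238042056036097 153989243234046232237072848
22888894590955867721004902116885263 1317107878734614996094061229615228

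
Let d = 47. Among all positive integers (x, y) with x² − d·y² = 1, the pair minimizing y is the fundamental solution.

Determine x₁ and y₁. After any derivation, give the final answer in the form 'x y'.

48 7

√47 = [6; 1,5,1,12, …], period ℓ=4 (even) → k=3
i=0: a=6 ⇒ p=6, q=1
…
i=2: a=5 ⇒ p=41, q=6
i=3: a=1 ⇒ p=48, q=7
(x₁, y₁) = (48, 7);  48² − 47·7² = 1 ✓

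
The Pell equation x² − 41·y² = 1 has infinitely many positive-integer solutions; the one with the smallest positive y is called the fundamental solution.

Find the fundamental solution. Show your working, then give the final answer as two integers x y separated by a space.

2049 320

d=41: √d = [6; 2,2,12] (ℓ=3, odd), read p_5/q_5
i=0: a=6 ⇒ p=6, q=1
…
i=4: a=2 ⇒ p=826, q=129
i=5: a=2 ⇒ p=2049, q=320
→ (2049, 320).  Check: 2049²=4198401, 41·320²=4198400, difference 1.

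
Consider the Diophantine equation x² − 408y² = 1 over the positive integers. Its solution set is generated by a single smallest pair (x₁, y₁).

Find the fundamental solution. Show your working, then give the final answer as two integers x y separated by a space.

[20; 5,40] for √408; ℓ=2 ⇒ convergent index 1
a_0=20:  p_0=20·1+0=20,  q_0=20·0+1=1
a_1=5:  p_1=5·20+1=101,  q_1=5·1+0=5
fundamental: x₁=101, y₁=5  (since 10201 − 408·25 = 1)

101 5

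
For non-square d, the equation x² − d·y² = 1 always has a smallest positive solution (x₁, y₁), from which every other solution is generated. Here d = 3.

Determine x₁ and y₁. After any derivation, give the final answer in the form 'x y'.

[1; 1,2] for √3; ℓ=2 ⇒ convergent index 1
a_0=1:  p_0=1·1+0=1,  q_0=1·0+1=1
a_1=1:  p_1=1·1+1=2,  q_1=1·1+0=1
(x₁, y₁) = (2, 1);  2² − 3·1² = 1 ✓

2 1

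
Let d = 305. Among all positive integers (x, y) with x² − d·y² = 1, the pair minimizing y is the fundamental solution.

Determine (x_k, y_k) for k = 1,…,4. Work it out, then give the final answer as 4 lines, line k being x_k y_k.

489 28
478241 27384
467719209 26781524
457428908161 26192303088

[17; 2,6,2,34] for √305; ℓ=4 ⇒ convergent index 3
k=0  a_k=17  p_k/q_k = 17/1
…
k=2  a_k=6  p_k/q_k = 227/13
k=3  a_k=2  p_k/q_k = 489/28
(x₁, y₁) = (489, 28);  489² − 305·28² = 1 ✓
(x_2, y_2) = (489·489 + 305·28·28, 489·28 + 28·489) = (478241, 27384)
(x_3, y_3) = (489·478241 + 305·28·27384, 489·27384 + 28·478241) = (467719209, 26781524)
(x_4, y_4) = (489·467719209 + 305·28·26781524, 489·26781524 + 28·467719209) = (457428908161, 26192303088)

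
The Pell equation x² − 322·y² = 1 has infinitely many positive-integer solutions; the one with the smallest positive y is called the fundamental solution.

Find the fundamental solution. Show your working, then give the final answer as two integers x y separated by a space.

√322 → a₀=17, period (1,16,1,34); ℓ=4 even so k=3
a_0=17:  p_0=17·1+0=17,  q_0=17·0+1=1
a_1=1:  p_1=1·17+1=18,  q_1=1·1+0=1
a_2=16:  p_2=16·18+17=305,  q_2=16·1+1=17
a_3=1:  p_3=1·305+18=323,  q_3=1·17+1=18
fundamental: x₁=323, y₁=18  (since 104329 − 322·324 = 1)

323 18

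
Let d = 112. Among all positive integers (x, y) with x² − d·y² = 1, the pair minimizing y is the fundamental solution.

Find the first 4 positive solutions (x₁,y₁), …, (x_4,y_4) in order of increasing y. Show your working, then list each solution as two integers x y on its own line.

√112 → a₀=10, period (1,1,2,1,1,20); ℓ=6 even so k=5
i=0: a=10 ⇒ p=10, q=1
i=1: a=1 ⇒ p=11, q=1
i=2: a=1 ⇒ p=21, q=2
i=3: a=2 ⇒ p=53, q=5
i=4: a=1 ⇒ p=74, q=7
i=5: a=1 ⇒ p=127, q=12
fundamental: x₁=127, y₁=12  (since 16129 − 112·144 = 1)
(x_2, y_2) = (127·127 + 112·12·12, 127·12 + 12·127) = (32257, 3048)
(x_3, y_3) = (127·32257 + 112·12·3048, 127·3048 + 12·32257) = (8193151, 774180)
(x_4, y_4) = (127·8193151 + 112·12·774180, 127·774180 + 12·8193151) = (2081028097, 196638672)

127 12
32257 3048
8193151 774180
2081028097 196638672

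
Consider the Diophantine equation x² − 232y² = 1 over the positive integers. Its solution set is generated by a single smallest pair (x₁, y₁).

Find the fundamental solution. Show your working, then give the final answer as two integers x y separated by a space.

19603 1287

√232 = [15; 4,3,7,3,4,30, …], period ℓ=6 (even) → k=5
k=0  a_k=15  p_k/q_k = 15/1
k=1  a_k=4  p_k/q_k = 61/4
…
k=4  a_k=3  p_k/q_k = 4539/298
k=5  a_k=4  p_k/q_k = 19603/1287
fundamental: x₁=19603, y₁=1287  (since 384277609 − 232·1656369 = 1)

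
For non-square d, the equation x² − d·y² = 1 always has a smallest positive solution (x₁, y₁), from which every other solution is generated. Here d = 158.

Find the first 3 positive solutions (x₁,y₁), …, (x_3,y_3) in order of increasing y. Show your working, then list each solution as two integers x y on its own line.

7743 616
119908097 9539376
1856896782399 147726776120

[12; 1,1,3,12,3,1,1,24] for √158; ℓ=8 ⇒ convergent index 7
step 0: (12, 1)  from 12·(1,0) + (0,1)
step 1: (13, 1)  from 1·(12,1) + (1,0)
step 2: (25, 2)  from 1·(13,1) + (12,1)
step 3: (88, 7)  from 3·(25,2) + (13,1)
step 4: (1081, 86)  from 12·(88,7) + (25,2)
step 5: (3331, 265)  from 3·(1081,86) + (88,7)
step 6: (4412, 351)  from 1·(3331,265) + (1081,86)
step 7: (7743, 616)  from 1·(4412,351) + (3331,265)
(x₁, y₁) = (7743, 616);  7743² − 158·616² = 1 ✓
(x_2, y_2) = (7743·7743 + 158·616·616, 7743·616 + 616·7743) = (119908097, 9539376)
(x_3, y_3) = (7743·119908097 + 158·616·9539376, 7743·9539376 + 616·119908097) = (1856896782399, 147726776120)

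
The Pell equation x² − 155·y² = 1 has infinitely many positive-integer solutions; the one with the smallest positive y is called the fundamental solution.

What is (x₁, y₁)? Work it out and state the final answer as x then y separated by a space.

249 20

√155 = [12; 2,4,2,24, …], period ℓ=4 (even) → k=3
k=0  a_k=12  p_k/q_k = 12/1
k=1  a_k=2  p_k/q_k = 25/2
k=2  a_k=4  p_k/q_k = 112/9
k=3  a_k=2  p_k/q_k = 249/20
fundamental: x₁=249, y₁=20  (since 62001 − 155·400 = 1)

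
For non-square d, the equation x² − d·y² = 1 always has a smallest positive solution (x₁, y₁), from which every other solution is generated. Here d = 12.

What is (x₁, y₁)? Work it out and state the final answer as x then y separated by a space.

√12 = [3; 2,6, …], period ℓ=2 (even) → k=1
k=0  a_k=3  p_k/q_k = 3/1
k=1  a_k=2  p_k/q_k = 7/2
(x₁, y₁) = (7, 2);  7² − 12·2² = 1 ✓

7 2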